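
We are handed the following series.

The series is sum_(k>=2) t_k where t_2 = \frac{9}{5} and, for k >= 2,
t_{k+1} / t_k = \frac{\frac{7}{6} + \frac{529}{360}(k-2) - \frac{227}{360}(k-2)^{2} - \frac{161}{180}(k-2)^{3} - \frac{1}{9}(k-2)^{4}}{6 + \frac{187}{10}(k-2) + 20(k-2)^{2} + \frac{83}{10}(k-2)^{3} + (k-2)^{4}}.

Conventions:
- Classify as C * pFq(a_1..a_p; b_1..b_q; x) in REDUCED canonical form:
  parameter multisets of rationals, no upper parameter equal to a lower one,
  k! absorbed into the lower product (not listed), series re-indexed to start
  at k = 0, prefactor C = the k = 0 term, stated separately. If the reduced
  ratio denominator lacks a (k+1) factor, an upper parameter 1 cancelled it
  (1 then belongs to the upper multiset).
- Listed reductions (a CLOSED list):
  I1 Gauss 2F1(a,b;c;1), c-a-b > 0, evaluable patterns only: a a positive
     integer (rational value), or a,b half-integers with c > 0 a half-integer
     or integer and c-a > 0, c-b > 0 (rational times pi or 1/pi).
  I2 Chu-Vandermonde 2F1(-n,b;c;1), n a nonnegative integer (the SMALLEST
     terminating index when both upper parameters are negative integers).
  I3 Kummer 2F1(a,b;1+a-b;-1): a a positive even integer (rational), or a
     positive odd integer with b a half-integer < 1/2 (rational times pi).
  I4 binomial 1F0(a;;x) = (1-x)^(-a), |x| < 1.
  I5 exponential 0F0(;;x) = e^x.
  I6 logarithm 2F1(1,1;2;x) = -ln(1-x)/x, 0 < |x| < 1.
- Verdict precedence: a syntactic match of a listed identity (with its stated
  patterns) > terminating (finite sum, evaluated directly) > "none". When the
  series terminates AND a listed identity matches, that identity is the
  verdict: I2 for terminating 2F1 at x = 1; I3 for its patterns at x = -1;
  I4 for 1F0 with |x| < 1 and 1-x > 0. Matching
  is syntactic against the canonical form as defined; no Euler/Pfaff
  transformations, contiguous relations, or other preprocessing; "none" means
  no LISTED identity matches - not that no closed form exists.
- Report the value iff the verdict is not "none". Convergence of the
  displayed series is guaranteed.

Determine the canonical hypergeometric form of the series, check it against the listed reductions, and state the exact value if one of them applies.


Structural cue: from the first term \frac{9}{5}: the ratio is unreduced: k + 3/2 divides both sides (C = 9/5).
Term ratio: r(k) = -\frac{1}{9} * (k-\frac{5}{4}) (k+7) / [(k+5) (k+1)] - poly over poly, x = -\frac{1}{9} from leading terms; C = \frac{9}{5} at k = 0.

Reduced: x = -\frac{1}{9}, 2F1, upper = {-\frac{5}{4}, 7}, lower = {5}, C = \frac{9}{5}. Verdict: none. Every listed pattern misses the 2F1 form at -\frac{1}{9}, upper {-\frac{5}{4}, 7}.


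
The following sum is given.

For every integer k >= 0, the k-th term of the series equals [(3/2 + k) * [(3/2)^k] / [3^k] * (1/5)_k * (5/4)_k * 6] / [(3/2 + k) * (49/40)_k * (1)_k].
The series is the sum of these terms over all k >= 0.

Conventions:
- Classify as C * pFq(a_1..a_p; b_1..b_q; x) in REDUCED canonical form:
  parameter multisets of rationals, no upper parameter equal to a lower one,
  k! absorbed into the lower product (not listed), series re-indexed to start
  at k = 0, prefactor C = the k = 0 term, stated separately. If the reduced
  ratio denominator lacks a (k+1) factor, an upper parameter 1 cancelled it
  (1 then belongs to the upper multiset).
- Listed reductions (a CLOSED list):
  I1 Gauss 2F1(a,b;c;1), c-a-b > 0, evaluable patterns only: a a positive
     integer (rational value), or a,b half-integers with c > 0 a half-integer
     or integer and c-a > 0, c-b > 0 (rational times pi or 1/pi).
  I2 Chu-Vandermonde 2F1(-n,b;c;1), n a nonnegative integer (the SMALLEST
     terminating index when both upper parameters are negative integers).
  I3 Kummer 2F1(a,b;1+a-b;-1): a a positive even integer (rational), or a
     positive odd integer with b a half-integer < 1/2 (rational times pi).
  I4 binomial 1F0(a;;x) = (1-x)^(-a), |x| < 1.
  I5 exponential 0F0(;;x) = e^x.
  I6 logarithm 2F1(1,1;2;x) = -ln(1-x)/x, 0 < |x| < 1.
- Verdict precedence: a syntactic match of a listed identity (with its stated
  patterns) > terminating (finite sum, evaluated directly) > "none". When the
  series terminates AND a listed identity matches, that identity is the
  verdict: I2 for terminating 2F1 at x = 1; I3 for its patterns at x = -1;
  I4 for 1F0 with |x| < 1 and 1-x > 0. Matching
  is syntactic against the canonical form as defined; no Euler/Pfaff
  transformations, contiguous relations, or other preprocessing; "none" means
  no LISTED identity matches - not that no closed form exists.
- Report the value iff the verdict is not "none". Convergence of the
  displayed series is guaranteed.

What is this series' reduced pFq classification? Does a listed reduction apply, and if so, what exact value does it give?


Structural cue: t_0 being 6, (1)_k (C = 6, x = 1/2) is k! itself.
Consecutive-term ratio: r(k) = (1/2) * (k+1/5) (k+5/4) / [(k+49/40) (k+1)] - rational in k. x = (1/2); t_0 = 6; negate the roots.

Canonical form: C = 6 times 2F1 with upper {1/5, 5/4}, lower {49/40}, x = 1/2. Verdict: no listed reduction: x = 1/2 and upper {1/5, 5/4} fail every I1-I6 pattern.


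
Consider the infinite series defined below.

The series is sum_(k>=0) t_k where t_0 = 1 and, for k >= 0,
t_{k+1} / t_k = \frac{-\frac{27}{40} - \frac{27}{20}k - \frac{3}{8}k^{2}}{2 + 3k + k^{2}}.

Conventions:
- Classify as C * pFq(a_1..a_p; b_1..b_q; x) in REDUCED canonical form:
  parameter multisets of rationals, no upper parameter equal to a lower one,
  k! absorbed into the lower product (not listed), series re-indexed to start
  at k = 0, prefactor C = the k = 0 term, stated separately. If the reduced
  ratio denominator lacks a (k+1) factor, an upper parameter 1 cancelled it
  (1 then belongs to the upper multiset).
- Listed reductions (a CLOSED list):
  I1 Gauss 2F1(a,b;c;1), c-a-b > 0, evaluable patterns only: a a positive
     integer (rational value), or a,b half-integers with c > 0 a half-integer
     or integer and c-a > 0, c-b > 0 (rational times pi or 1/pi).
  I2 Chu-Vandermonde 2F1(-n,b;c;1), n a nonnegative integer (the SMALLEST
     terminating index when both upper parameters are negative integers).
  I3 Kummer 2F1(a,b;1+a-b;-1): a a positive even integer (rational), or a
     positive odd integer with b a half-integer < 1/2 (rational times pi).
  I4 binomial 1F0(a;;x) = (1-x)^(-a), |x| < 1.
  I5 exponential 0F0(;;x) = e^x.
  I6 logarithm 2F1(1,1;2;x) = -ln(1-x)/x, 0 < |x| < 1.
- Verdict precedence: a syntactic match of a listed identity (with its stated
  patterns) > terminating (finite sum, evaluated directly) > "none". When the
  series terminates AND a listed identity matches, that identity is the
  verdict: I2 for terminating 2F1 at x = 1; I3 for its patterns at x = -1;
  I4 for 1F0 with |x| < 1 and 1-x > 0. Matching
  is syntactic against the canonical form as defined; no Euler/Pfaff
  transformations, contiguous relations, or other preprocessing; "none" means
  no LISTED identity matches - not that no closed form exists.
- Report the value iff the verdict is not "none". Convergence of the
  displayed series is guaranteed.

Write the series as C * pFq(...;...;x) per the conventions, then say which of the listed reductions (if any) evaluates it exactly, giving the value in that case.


Prefactor 1, argument -\frac{3}{8}: 2F1 with upper {\frac{3}{5}, 3} over lower {2}. Verdict: no listed reduction: x = -\frac{3}{8} and upper {\frac{3}{5}, 3} fail every I1-I6 pattern.

Key step: with t_0 = 1, roots of the ratio polynomials (prefactor 1) are the negated parameters.
Step ratio: r(k) = -\frac{3}{8} * (k+\frac{3}{5}) (k+3) / [(k+2) (k+1)] - rational; roots negated = parameters, x = -\frac{3}{8}, C = 1.


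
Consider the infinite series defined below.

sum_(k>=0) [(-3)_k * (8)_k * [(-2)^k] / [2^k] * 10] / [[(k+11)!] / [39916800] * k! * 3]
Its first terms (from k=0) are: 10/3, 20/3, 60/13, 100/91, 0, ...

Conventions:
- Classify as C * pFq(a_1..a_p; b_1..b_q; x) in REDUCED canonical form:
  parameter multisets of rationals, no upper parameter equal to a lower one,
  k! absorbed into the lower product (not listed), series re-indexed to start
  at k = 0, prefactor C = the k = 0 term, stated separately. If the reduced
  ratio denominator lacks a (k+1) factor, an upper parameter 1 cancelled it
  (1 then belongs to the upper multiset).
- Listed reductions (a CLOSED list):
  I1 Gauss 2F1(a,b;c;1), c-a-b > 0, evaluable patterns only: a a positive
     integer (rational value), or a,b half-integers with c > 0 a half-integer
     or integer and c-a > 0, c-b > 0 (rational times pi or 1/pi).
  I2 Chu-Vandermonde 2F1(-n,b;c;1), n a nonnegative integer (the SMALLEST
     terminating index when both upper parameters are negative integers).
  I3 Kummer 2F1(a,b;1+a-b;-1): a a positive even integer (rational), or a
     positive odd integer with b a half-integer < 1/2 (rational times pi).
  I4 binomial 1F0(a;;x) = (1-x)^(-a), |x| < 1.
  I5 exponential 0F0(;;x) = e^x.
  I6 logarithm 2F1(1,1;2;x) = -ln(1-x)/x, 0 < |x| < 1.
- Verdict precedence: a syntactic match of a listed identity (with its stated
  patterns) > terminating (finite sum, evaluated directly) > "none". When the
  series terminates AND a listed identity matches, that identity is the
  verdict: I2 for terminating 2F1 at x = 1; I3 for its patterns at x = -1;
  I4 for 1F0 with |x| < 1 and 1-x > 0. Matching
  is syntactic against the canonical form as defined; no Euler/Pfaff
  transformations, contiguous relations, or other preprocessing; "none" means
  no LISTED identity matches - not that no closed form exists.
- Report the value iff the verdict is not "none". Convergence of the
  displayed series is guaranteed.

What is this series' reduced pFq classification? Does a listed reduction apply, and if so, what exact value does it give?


Classification (C = 10/3): 2F1 with upper {-3, 8}, lower {12}, argument x = -1. Verdict: Kummer's theorem (I3) applies (x = -1; c = 12 equals 1+a-b for upper {-3, 8}: listed pattern). Value: 110/7.

Structural cue: t_0 = 10/3 here, and the constant factors (prefactor 10/3) combine into one prefactor.
Adjacent-term ratio: r(k) = (-1) * (k-3) (k+8) / [(k+12) (k+1)] - poly over poly, x = (-1) from leading terms; C = 10/3 at k = 0.


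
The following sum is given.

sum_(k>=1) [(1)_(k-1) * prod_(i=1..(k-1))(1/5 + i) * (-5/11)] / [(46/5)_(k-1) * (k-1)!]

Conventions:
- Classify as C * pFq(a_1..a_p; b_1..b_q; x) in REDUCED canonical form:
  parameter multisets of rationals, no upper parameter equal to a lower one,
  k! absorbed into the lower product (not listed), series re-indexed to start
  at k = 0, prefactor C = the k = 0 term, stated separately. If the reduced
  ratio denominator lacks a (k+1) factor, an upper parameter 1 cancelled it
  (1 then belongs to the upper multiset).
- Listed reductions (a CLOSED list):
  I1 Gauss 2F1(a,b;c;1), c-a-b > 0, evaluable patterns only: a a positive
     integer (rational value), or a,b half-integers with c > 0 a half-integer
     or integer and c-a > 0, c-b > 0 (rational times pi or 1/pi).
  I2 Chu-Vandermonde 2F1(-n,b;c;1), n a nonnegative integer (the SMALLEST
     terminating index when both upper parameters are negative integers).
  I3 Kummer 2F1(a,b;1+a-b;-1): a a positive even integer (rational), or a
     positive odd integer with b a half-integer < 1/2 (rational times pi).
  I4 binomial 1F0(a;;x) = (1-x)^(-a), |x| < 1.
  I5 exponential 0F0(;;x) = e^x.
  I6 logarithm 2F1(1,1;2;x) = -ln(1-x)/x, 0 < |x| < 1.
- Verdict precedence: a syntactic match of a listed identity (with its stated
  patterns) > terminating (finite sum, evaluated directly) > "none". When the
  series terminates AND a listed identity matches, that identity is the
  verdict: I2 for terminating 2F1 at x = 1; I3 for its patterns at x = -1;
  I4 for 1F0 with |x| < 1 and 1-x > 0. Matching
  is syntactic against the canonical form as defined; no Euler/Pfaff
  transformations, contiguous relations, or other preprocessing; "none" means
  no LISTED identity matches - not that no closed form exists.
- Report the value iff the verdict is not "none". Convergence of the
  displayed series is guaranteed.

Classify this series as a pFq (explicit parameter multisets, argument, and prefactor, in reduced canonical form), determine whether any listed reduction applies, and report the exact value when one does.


This is -5/11 * 2F1(1, 6/5; 46/5; 1) in reduced canonical form. Verdict: Gauss (I1, integer-parameter pattern) matches (x = 1: the Gamma ratio telescopes since c-a-b = 7 > 0 and a = 1 in Z>0). Sum: -41/77.

Structural cue: t_0 = -5/11 here, and the running product (C = -5/11) telescopes to a rising factorial.
Term ratio: r(k) = 1 * (k+1) (k+6/5) / [(k+46/5) (k+1)] - rational; roots negated = parameters, x = 1, C = -5/11.


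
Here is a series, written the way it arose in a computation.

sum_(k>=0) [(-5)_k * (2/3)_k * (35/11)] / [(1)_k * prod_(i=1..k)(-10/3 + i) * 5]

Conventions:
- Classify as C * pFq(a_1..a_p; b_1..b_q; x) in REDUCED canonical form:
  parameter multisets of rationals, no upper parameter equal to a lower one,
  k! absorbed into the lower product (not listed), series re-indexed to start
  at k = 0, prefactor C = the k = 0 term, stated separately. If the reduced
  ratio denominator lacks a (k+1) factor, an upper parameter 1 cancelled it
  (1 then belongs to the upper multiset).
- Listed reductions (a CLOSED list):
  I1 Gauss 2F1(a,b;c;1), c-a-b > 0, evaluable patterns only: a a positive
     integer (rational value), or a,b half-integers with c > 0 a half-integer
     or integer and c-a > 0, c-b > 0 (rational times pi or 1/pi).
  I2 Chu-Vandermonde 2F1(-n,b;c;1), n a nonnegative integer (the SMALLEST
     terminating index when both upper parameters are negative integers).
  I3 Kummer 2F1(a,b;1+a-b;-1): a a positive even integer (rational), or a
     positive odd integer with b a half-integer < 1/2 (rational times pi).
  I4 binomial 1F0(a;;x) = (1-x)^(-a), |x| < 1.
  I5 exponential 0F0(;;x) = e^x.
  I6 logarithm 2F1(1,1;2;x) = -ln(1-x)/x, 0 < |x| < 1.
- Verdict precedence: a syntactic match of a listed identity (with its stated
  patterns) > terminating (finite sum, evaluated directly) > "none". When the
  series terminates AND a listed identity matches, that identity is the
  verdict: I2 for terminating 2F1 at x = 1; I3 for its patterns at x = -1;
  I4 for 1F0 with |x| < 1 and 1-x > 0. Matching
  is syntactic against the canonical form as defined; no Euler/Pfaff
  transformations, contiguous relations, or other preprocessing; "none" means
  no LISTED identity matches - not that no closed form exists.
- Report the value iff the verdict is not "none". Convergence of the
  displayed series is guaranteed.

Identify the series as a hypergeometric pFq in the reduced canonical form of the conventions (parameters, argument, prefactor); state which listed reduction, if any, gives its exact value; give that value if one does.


Key step: from the first term 7/11: (1)_k (C = 7/11) is k! itself.
Consecutive-term ratio: r(k) = 1 * (k-5) (k+2/3) / [(k-7/3) (k+1)] - rational in k, leading ratio 1; with t_0 = 7/11, classification follows.

Classification (C = 7/11): 2F1 with upper {-5, 2/3}, lower {-7/3}, argument x = 1. Verdict: Chu-Vandermonde (I2) applies (terminating 2F1 at x = 1 with n = 5, b = 2/3, c = -7/3). Hence: 0.


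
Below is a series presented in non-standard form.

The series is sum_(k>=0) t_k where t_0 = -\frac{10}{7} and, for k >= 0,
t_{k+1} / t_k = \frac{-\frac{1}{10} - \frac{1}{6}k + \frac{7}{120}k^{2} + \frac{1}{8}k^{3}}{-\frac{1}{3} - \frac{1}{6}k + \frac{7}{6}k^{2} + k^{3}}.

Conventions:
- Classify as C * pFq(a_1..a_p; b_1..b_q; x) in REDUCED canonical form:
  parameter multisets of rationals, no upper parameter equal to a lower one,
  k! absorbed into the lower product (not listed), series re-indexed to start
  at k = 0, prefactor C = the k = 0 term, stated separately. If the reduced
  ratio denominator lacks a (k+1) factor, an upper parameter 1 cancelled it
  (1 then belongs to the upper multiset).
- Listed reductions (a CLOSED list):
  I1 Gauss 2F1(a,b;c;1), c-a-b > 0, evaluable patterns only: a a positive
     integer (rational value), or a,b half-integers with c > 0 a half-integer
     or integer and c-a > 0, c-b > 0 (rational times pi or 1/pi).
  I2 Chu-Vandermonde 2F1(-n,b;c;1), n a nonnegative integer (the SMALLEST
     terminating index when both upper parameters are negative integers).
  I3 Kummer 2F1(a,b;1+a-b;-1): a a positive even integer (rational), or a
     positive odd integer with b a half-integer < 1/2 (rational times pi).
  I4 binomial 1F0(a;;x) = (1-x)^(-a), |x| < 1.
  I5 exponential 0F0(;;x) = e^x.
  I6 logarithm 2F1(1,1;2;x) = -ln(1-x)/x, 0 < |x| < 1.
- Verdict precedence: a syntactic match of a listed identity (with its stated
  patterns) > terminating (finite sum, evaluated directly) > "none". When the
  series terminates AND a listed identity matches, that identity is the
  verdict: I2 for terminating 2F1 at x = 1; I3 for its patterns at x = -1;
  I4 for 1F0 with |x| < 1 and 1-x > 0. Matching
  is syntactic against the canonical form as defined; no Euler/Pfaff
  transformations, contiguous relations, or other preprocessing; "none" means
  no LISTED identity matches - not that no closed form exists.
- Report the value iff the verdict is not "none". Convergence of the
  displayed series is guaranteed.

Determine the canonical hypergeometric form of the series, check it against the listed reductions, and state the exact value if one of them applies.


Classification (C = -\frac{10}{7}): 2F1 with upper {-\frac{6}{5}, 1}, lower {-\frac{1}{2}}, argument x = \frac{1}{8}. Verdict: none here - no I1-I6 shape fits x = \frac{1}{8} with lower {-\frac{1}{2}}.

The tell: from the first term -\frac{10}{7}: factor the ratio over Q (C = -10/7, x = 1/8): negated roots = parameters.
Ratio: r(k) = \frac{1}{8} * (k-\frac{6}{5}) (k+1) / [(k-\frac{1}{2}) (k+1)] - rational; roots negated = parameters, x = \frac{1}{8}, C = -\frac{10}{7}.


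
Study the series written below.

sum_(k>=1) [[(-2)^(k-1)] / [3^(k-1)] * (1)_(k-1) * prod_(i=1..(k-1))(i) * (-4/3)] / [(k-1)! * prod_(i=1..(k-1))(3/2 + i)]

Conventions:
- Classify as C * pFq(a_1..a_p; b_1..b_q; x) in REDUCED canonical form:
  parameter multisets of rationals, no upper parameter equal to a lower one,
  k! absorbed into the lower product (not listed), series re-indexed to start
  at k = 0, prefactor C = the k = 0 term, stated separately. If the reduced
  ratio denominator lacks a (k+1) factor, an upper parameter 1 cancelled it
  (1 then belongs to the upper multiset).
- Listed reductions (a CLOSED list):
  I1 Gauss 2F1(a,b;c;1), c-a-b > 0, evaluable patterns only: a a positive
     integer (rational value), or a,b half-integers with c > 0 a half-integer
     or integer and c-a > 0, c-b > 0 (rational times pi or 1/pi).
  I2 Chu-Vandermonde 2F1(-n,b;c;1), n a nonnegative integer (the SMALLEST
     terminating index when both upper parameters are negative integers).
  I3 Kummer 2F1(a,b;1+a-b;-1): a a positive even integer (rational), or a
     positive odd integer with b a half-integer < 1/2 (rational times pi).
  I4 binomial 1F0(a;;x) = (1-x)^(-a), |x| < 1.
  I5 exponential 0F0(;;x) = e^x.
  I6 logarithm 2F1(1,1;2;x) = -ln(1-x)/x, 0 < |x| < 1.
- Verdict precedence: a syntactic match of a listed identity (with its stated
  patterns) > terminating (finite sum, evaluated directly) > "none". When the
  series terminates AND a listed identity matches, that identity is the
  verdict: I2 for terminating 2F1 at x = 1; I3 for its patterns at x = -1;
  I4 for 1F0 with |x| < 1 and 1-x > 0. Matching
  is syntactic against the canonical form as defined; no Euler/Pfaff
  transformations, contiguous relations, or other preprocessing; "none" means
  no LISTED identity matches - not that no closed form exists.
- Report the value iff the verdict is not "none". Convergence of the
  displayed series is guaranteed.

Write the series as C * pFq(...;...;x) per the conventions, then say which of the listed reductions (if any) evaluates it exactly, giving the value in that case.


With C = -4/3: the canonical form is 2F1(1, 1; 5/2; -2/3). Verdict: none. Every listed pattern misses the 2F1 form at -2/3, upper {1, 1}.

The tell: t_0 = -4/3 here, and the lower running product (prefactor -4/3) is a rising factorial.
Consecutive-term ratio: r(k) = (-2/3) * (k+1) (k+1) / [(k+5/2) (k+1)] - rational in k, leading ratio (-2/3); with t_0 = -4/3, classification follows.


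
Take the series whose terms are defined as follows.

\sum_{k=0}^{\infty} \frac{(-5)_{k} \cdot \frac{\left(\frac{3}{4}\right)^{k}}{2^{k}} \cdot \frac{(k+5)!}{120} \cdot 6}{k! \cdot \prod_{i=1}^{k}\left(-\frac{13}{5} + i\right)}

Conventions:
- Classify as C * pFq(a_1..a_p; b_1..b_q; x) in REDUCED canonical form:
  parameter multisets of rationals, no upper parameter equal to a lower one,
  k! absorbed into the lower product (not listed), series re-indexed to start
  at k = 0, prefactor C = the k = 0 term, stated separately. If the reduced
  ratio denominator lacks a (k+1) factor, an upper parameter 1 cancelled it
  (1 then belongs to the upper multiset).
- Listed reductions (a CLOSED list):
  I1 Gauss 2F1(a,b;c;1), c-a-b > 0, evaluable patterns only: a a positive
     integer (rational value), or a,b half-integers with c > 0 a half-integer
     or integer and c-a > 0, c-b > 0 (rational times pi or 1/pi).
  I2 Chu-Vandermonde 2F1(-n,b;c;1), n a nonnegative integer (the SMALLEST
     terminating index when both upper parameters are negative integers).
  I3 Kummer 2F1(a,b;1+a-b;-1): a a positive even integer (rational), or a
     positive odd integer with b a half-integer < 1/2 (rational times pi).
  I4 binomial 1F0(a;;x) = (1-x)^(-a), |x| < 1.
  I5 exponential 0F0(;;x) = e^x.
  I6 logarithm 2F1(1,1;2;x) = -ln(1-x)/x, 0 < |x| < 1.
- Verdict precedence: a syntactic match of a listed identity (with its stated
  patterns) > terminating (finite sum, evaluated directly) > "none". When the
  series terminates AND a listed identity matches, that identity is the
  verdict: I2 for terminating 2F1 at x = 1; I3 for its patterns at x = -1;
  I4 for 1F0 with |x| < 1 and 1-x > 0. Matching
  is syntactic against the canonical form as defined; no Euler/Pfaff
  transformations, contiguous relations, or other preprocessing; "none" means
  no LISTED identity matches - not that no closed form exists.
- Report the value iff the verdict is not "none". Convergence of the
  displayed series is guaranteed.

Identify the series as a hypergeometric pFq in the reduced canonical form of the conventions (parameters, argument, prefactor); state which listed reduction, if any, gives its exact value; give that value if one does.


x = \frac{3}{8} here; the reduced form reads 2F1, upper {-5, 6}, lower {-\frac{8}{5}}, C = 6. Verdict: terminating - upper -5 stops the sum at k = 5; the 6 terms are added exactly. Hence: -\frac{1866867}{32768}.

Structural cue: t_0 = 6 here, and the lower running product (prefactor 6) is a rising factorial.
Ratio: r(k) = \frac{3}{8} * (k-5) (k+6) / [(k-\frac{8}{5}) (k+1)] - rational; roots negated = parameters, x = \frac{3}{8}, C = 6.


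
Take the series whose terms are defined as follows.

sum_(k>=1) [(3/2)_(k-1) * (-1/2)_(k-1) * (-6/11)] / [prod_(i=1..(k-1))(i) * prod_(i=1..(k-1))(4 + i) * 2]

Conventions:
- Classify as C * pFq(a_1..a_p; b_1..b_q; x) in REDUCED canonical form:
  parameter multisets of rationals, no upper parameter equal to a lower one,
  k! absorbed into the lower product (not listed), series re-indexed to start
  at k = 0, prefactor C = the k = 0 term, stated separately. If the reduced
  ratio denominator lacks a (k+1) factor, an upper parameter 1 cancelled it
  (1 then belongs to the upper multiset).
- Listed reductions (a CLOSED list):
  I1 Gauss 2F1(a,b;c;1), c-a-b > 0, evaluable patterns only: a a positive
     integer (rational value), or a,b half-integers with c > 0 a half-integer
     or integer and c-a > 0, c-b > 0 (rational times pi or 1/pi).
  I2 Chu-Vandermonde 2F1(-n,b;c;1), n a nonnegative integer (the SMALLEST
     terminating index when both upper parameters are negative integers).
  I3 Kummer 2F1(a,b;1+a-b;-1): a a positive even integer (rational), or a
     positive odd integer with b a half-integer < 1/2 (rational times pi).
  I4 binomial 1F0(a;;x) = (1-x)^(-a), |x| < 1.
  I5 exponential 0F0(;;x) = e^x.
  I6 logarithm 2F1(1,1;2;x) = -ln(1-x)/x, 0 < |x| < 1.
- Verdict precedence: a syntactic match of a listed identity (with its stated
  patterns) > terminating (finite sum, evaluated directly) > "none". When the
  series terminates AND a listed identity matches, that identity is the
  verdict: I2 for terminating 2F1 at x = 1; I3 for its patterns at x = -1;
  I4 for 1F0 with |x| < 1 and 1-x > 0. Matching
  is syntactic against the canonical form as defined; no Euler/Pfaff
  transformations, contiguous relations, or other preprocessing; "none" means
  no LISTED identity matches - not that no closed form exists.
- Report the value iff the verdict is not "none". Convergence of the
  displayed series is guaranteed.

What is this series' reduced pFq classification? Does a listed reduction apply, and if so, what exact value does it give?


First insight: t_0 being -3/11, the lower running product (C = -3/11, x = 1) is a rising factorial.
Ratio: r(k) = 1 * (k-1/2) (k+3/2) / [(k+5) (k+1)] - poly over poly, x = 1 from leading terms; C = -3/11 at k = 0.

At argument 1: a 2F1 with upper {-1/2, 3/2}, lower {5}, scaled by C = -3/11. Verdict: Gauss's theorem I1 (half-integer case) fires (x = 1; upper {-1/2, 3/2} half-integers, c = 5 in the evaluable pattern). Its exact value is (-4096/5775) / pi.


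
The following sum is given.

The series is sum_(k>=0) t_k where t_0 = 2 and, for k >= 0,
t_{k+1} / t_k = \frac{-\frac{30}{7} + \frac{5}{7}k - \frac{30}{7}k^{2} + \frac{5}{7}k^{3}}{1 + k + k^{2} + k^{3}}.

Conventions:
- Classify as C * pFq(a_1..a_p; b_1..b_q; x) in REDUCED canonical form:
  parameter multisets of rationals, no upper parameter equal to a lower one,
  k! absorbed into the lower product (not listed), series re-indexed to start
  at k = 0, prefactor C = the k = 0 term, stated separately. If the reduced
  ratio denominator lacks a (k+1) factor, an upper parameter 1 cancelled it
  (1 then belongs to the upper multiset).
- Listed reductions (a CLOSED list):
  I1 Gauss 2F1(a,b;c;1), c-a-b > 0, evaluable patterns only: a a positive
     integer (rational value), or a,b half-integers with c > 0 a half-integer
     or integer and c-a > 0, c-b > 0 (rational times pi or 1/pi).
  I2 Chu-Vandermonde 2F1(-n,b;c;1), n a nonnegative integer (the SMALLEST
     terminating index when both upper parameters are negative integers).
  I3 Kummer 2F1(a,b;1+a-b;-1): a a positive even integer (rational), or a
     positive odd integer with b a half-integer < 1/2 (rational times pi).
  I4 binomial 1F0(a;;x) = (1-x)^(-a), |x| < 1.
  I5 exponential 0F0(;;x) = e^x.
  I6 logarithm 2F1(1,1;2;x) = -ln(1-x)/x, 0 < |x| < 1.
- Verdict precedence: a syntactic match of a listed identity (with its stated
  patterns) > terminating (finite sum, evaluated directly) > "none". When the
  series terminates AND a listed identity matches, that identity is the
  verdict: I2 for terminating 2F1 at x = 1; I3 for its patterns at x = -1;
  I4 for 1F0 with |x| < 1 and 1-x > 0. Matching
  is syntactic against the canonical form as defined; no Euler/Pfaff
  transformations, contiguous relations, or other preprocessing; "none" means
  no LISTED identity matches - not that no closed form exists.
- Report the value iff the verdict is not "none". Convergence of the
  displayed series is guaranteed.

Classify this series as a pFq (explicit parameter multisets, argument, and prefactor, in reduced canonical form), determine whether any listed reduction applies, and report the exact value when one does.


The tell: from the first term 2: cancel k^2 + 1 from the displayed ratio first; then C = 2.
Step ratio: r(k) = \frac{5}{7} * (k-6) / [(k+1)] - rational; roots negated = parameters, x = \frac{5}{7}, C = 2.

At argument \frac{5}{7}: a 1F0 with upper {-6}, lower {-}, scaled by C = 2. Verdict: the I4 binomial reduction fires (the 1F0 binomial series: exponent 6, x = \frac{5}{7}). Its exact value is \frac{128}{117649}.


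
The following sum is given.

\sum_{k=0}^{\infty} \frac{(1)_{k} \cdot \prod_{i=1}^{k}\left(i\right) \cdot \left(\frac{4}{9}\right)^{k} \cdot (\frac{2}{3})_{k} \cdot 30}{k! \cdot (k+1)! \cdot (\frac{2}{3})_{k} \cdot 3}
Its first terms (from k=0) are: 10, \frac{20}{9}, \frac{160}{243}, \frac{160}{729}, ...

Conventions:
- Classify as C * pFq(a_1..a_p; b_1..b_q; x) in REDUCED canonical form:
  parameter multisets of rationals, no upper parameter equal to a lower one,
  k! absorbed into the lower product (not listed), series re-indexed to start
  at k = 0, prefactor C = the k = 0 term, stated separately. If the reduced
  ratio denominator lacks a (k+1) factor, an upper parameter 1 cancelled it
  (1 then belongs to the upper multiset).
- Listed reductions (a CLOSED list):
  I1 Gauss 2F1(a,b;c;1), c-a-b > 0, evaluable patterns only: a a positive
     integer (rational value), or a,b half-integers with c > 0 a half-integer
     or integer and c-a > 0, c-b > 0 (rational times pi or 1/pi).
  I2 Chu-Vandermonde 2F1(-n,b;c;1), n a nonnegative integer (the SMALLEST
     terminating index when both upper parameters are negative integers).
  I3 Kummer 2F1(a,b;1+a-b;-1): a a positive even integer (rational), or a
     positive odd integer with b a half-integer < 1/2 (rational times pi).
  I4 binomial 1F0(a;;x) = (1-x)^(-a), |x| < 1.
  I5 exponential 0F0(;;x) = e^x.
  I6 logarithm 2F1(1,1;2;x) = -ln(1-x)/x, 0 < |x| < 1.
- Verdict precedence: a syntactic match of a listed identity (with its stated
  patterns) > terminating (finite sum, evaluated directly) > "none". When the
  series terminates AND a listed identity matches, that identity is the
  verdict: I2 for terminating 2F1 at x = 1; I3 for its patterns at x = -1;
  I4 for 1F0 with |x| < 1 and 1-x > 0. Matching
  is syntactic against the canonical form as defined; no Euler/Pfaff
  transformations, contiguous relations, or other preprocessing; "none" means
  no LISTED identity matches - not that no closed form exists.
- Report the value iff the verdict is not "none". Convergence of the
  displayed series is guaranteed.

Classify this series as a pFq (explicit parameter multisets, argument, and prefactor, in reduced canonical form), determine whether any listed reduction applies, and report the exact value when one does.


Classification (C = 10): 2F1 with upper {1, 1}, lower {2}, argument x = \frac{4}{9}. Verdict: the logarithmic series (I6) fires (the logarithm: parameters (1,1;2), x = \frac{4}{9}). Its exact value is \left(-\frac{45}{2}\right) \cdot \ln\left(\frac{5}{9}\right).

Key observation: with t_0 = 10, the constant factors (prefactor 10) combine into one prefactor.
Ratio: r(k) = \frac{4}{9} * (k+1) (k+1) / [(k+2) (k+1)] - rational in k, leading ratio \frac{4}{9}; with t_0 = 10, classification follows.


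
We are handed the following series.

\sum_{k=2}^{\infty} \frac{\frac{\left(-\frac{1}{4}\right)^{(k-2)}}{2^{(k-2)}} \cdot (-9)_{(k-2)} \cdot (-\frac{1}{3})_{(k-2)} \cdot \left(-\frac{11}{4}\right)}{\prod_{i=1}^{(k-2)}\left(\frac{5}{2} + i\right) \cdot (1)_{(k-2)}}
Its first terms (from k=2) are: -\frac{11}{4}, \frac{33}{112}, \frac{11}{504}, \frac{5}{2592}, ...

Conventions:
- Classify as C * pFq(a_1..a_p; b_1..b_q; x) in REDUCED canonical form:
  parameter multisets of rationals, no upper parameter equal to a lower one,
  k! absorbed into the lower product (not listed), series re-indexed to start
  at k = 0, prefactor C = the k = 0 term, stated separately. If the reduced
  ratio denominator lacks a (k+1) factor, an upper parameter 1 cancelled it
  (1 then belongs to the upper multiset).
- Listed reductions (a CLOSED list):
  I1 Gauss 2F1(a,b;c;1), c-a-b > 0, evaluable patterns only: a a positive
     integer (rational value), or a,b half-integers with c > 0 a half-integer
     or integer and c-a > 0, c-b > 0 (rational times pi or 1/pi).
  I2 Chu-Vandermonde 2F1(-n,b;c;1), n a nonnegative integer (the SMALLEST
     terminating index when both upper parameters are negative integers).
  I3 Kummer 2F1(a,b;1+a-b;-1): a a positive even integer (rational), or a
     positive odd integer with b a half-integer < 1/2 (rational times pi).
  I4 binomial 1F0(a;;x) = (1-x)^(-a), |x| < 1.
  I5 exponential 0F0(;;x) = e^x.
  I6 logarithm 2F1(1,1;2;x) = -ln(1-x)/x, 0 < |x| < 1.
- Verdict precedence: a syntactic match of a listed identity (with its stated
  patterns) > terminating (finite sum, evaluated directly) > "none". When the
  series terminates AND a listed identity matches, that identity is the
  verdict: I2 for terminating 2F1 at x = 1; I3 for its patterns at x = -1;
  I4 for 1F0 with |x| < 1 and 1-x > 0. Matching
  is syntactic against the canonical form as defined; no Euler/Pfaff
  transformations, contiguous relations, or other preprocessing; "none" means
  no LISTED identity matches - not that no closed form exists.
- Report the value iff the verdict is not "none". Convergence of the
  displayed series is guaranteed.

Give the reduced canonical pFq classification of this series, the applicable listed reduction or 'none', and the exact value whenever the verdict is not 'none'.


At argument -\frac{1}{8}: a 2F1 with upper {-9, -\frac{1}{3}}, lower {\frac{7}{2}}, scaled by C = -\frac{11}{4}. Verdict: terminating (-9 upstairs). 10 nonzero terms in all; added directly. Sum: -\frac{933414607915381}{383892979212288}.

First insight: x = -\frac{1}{8} and the lower running product (C = -11/4, x = -1/8) is a rising factorial.
Term ratio: r(k) = -\frac{1}{8} * (k-9) (k-\frac{1}{3}) / [(k+\frac{7}{2}) (k+1)] - rational in k, leading ratio -\frac{1}{8}; with t_0 = -\frac{11}{4}, classification follows.


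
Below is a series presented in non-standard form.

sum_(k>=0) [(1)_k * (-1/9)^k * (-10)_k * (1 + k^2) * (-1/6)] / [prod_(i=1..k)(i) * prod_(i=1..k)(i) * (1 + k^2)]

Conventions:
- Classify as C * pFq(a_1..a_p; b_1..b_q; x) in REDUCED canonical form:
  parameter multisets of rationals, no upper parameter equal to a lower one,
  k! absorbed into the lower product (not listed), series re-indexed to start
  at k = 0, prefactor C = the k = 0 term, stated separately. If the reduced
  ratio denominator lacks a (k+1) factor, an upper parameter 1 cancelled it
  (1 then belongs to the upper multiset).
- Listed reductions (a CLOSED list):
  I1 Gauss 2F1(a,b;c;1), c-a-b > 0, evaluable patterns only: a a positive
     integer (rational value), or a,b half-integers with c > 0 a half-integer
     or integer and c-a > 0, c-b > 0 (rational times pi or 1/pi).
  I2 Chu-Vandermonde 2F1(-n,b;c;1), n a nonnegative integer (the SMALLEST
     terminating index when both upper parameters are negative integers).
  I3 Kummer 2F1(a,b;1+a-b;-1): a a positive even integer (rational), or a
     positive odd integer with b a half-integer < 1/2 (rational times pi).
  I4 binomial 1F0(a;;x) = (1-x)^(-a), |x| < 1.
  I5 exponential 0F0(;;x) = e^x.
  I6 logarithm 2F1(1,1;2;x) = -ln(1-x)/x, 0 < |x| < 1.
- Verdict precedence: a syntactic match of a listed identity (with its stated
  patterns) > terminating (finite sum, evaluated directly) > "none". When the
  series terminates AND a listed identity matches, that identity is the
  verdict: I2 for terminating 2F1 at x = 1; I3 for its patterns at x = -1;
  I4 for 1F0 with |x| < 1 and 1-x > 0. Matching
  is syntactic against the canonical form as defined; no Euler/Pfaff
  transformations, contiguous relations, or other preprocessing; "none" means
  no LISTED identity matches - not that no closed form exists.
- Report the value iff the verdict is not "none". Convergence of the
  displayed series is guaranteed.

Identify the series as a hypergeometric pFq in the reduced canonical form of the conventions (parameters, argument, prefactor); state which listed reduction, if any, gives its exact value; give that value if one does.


Prefactor -1/6, argument -1/9: 1F0 with upper {-10} over lower {-}. Verdict: this is the I4 binomial reduction (the 1F0 binomial series: exponent 10, x = -1/9). Sum: -5000000000/10460353203.

First insight: x = (-1/9) and the lower running product (prefactor -1/6) is a rising factorial.
Ratio: r(k) = (-1/9) * (k-10) / [(k+1)] ; factor over Q: parameters, x = (-1/9), and C = -1/6.


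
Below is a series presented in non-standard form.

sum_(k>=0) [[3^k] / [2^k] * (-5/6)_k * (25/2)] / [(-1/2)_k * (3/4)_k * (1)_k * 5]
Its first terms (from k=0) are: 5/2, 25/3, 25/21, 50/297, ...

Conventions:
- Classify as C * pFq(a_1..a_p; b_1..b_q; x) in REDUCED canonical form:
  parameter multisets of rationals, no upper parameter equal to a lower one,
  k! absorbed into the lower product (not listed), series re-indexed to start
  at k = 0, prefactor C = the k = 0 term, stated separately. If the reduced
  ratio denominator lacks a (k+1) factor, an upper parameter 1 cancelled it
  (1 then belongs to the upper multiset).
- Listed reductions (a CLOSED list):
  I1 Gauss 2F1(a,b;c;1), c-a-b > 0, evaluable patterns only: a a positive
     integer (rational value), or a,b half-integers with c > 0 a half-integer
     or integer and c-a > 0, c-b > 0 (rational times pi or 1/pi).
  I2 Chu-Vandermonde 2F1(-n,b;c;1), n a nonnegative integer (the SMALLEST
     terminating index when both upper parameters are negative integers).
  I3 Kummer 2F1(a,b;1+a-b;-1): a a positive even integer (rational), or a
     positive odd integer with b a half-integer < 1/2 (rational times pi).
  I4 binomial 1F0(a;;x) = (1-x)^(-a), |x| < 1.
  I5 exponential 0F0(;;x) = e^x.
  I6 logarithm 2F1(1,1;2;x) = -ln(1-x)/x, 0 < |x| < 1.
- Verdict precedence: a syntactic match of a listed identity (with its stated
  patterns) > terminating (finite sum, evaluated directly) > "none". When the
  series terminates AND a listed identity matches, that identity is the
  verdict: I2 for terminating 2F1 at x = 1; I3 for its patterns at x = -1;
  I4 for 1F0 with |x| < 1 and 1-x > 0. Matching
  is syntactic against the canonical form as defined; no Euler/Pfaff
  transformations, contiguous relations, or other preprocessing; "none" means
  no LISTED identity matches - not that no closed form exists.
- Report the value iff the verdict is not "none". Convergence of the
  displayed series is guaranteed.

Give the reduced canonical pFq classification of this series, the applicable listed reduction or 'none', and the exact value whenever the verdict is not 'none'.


Key step: t_0 = 5/2 here, and the two k-th powers (prefactor 5/2) combine into one argument.
Term ratio: r(k) = (3/2) * (k-5/6) / [(k-1/2) (k+3/4) (k+1)] - poly over poly, x = (3/2) from leading terms; C = 5/2 at k = 0.

Canonical form: C = 5/2 times 1F2 with upper {-5/6}, lower {-1/2, 3/4}, x = 3/2. Verdict: no listed reduction: x = 3/2 and upper {-5/6} fail every I1-I6 pattern.


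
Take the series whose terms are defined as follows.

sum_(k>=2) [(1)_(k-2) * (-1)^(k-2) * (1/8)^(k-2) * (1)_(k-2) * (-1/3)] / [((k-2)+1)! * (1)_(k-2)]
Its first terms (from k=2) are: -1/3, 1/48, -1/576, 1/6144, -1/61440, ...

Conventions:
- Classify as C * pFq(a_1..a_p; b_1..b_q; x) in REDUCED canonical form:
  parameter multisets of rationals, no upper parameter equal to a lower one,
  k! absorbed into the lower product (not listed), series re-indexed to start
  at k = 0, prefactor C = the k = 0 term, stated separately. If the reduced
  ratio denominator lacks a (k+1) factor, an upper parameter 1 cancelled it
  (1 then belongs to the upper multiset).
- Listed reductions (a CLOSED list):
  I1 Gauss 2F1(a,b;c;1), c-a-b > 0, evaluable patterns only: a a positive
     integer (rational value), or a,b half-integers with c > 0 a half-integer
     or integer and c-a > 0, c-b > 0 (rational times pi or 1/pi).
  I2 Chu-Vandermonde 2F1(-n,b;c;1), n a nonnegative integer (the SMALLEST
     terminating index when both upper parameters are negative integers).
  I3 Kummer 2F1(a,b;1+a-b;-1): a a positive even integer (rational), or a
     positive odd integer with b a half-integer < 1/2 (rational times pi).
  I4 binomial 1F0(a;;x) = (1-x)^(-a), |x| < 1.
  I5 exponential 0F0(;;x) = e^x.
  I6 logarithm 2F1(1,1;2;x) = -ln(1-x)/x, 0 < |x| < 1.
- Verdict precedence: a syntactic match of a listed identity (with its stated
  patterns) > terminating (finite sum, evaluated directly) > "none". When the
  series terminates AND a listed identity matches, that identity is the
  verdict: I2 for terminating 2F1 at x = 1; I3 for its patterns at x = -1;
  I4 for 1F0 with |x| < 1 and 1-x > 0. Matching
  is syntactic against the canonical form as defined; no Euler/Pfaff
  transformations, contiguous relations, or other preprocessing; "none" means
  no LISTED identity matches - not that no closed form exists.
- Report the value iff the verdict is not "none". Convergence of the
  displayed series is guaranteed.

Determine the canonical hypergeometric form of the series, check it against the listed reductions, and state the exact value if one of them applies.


x = -1/8 here; the reduced form reads 2F1, upper {1, 1}, lower {2}, C = -1/3. Verdict at x = -1/8: the logarithmic series (I6) matches (the logarithm: parameters (1,1;2), x = -1/8). Hence: (-8/3) * ln(9/8).

Structural cue: t_0 = -1/3 here, and the denominator's factorial ratio (C = -1/3, x = -1/8) is a lower Pochhammer.
Consecutive-term ratio: r(k) = (-1/8) * (k+1) (k+1) / [(k+2) (k+1)] - rational; roots negated = parameters, x = (-1/8), C = -1/3.
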